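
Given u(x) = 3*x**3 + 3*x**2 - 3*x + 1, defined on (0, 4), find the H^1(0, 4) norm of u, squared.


||u||_{H^1}^2 = 1885896/35

The H^1 norm (squared) on an interval (0, L) is
  ||u||_{H^1}^2 = ∫_0^L u(x)^2 dx + ∫_0^L u'(x)^2 dx.
Compute u'(x) = 9*x**2 + 6*x - 3.
Then u(x)^2 = 9*x**6 + 18*x**5 - 9*x**4 - 12*x**3 + 15*x**2 - 6*x + 1 and u'(x)^2 = 81*x**4 + 108*x**3 - 18*x**2 - 36*x + 9.
Integrate each monomial from 0 to 4 using ∫_0^4 c·x^n dx = c·4^(n+1)/(n+1):
  ∫_0^4 u(x)^2 dx = ∫_0^4 (9*x^6 + 18*x^5 - 9*x^4 - 12*x^3 + 15*x^2 - 6*x + 1) dx. Term by term:
    ∫_0^4 9*x^6 dx = 147456/7;  ∫_0^4 18*x^5 dx = 12288;  ∫_0^4 -9*x^4 dx = -9216/5;
    ∫_0^4 -12*x^3 dx = -768;  ∫_0^4 15*x^2 dx = 320;  ∫_0^4 -6*x dx = -48;
    ∫_0^4 1 dx = 4.
  Sum: 147456/7 + 12288 − 9216/5 − 768 + 320 − 48 + 4 = 1085628/35.
  ∫_0^4 u'(x)^2 dx = ∫_0^4 (81*x^4 + 108*x^3 - 18*x^2 - 36*x + 9) dx. Term by term:
    ∫_0^4 81*x^4 dx = 82944/5;  ∫_0^4 108*x^3 dx = 6912;  ∫_0^4 -18*x^2 dx = -384;
    ∫_0^4 -36*x dx = -288;  ∫_0^4 9 dx = 36.
  Sum: 82944/5 + 6912 − 384 − 288 + 36 = 114324/5.
Adding: ||u||_{H^1}^2 = 1085628/35 + 114324/5 = 1885896/35.


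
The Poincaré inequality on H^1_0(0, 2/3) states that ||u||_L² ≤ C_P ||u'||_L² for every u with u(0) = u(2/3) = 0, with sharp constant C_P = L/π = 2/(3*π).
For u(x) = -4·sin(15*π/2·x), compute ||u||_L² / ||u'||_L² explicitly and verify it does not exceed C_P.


||u||_L² / ||u'||_L² = 2/(15*π) < C_P = 2/(3*π).

u(x) = -4·sin(15*π/2·x), so u'(x) = -30*π*cos(15*π*x/2).
Writing u(x) = A·sin(kπx/L) with A = -4 and k = 5, use ∫_0^L sin²(kπx/L) dx = L/2 and ∫_0^L cos²(kπx/L) dx = L/2.
u² = 16·sin²(15*π/2·x) and (u')² = 900*π^2·cos²(15*π/2·x), and each of sin², cos² integrates to L/2 = 1/3 over (0, 2/3).
∫_0^2/3 u² dx = 16/3, so ||u||_L² = 4*sqrt(3)/3.
∫_0^2/3 (u')² dx = 300*π^2, so ||u'||_L² = 10*sqrt(3)*π.
Ratio ||u||_L² / ||u'||_L² = 2/(15*π).
Sharp Poincaré constant on H^1_0(0, 2/3) is C_P = L/π = 2/(3*π), achieved by sin(3*π/2·x).
This is the k = 5 harmonic; the ratio L/(kπ) is strictly less than C_P = L/π, consistent with the sharp inequality ||u||_L² ≤ C_P ||u'||_L².


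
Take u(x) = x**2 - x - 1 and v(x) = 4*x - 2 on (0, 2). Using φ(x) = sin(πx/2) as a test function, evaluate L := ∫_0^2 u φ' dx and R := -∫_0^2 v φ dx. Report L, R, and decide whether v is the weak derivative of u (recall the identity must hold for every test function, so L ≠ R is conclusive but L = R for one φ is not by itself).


LHS = -4/π, RHS = -8/π. No, v is not the weak derivative of u.

u(x) = x**2 - x - 1, classical derivative u'(x) = 2*x - 1.
φ(x) = sin(πx/2), so φ'(x) = π*cos(π*x/2)/2.
Note φ(0) = φ(2) = 0, so the boundary term u·φ vanishes.
LHS = ∫_0^2 u(x) φ'(x) dx = ∫_0^2 (π*x^2*cos(π*x/2)/2 - π*x*cos(π*x/2)/2 - π*cos(π*x/2)/2) dx. Term by term:
  ∫_0^2 -π*cos(π*x/2)/2 dx = 0;  ∫_0^2 π*x^2*cos(π*x/2)/2 dx = -8/π;  ∫_0^2 -π*x*cos(π*x/2)/2 dx = 4/π.
Sum: 0 − 8/π + 4/π = -4/π.
So LHS = -4/π.
∫_0^2 v(x) φ(x) dx = ∫_0^2 (4*x*sin(π*x/2) - 2*sin(π*x/2)) dx. Term by term:
  ∫_0^2 -2*sin(π*x/2) dx = -8/π;  ∫_0^2 4*x*sin(π*x/2) dx = 16/π.
Sum: -8/π + 16/π = 8/π.
So RHS = -∫_0^2 v(x) φ(x) dx = -8/π.
LHS − RHS = 4/π ≠ 0, so the identity fails.
(For a valid weak derivative the identity must hold for EVERY test function, in particular this one. The failure shows v is NOT the weak derivative of u.)
Correct weak derivative would be u'(x) = 2*x - 1.


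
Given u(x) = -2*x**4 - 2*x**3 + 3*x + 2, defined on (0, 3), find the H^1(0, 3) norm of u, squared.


||u||_{H^1}^2 = 1618881/35

The H^1 norm (squared) on an interval (0, L) is
  ||u||_{H^1}^2 = ∫_0^L u(x)^2 dx + ∫_0^L u'(x)^2 dx.
Compute u'(x) = -8*x**3 - 6*x**2 + 3.
Then u(x)^2 = 4*x**8 + 8*x**7 + 4*x**6 - 12*x**5 - 20*x**4 - 8*x**3 + 9*x**2 + 12*x + 4 and u'(x)^2 = 64*x**6 + 96*x**5 + 36*x**4 - 48*x**3 - 36*x**2 + 9.
Integrate each monomial from 0 to 3 using ∫_0^3 c·x^n dx = c·3^(n+1)/(n+1):
  ∫_0^3 u(x)^2 dx = ∫_0^3 (4*x^8 + 8*x^7 + 4*x^6 - 12*x^5 - 20*x^4 - 8*x^3 + 9*x^2 + 12*x + 4) dx. Term by term:
    ∫_0^3 4*x^8 dx = 8748;  ∫_0^3 8*x^7 dx = 6561;  ∫_0^3 4*x^6 dx = 8748/7;
    ∫_0^3 -12*x^5 dx = -1458;  ∫_0^3 -20*x^4 dx = -972;  ∫_0^3 -8*x^3 dx = -162;
    ∫_0^3 9*x^2 dx = 81;  ∫_0^3 12*x dx = 54;  ∫_0^3 4 dx = 12.
  Sum: 8748 + 6561 + 8748/7 − 1458 − 972 − 162 + 81 + 54 + 12 = 98796/7.
  ∫_0^3 u'(x)^2 dx = ∫_0^3 (64*x^6 + 96*x^5 + 36*x^4 - 48*x^3 - 36*x^2 + 9) dx. Term by term:
    ∫_0^3 64*x^6 dx = 139968/7;  ∫_0^3 96*x^5 dx = 11664;  ∫_0^3 36*x^4 dx = 8748/5;
    ∫_0^3 -48*x^3 dx = -972;  ∫_0^3 -36*x^2 dx = -324;  ∫_0^3 9 dx = 27.
  Sum: 139968/7 + 11664 + 8748/5 − 972 − 324 + 27 = 1124901/35.
Adding: ||u||_{H^1}^2 = 98796/7 + 1124901/35 = 1618881/35.


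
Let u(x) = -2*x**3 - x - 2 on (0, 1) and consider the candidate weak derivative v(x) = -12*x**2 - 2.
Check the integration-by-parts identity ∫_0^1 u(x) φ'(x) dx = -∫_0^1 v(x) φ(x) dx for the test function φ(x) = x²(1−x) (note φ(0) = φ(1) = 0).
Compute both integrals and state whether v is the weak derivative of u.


LHS = 17/60, RHS = 17/30. No, v is not the weak derivative of u.

u(x) = -2*x**3 - x - 2, classical derivative u'(x) = -6*x**2 - 1.
φ(x) = x²(1−x), so φ'(x) = x*(2 - 3*x).
Note φ(0) = φ(1) = 0, so the boundary term u·φ vanishes.
LHS = ∫_0^1 u(x) φ'(x) dx = ∫_0^1 (6*x^5 - 4*x^4 + 3*x^3 + 4*x^2 - 4*x) dx. Term by term:
  ∫_0^1 6*x^5 dx = 1;  ∫_0^1 -4*x^4 dx = -4/5;  ∫_0^1 3*x^3 dx = 3/4;
  ∫_0^1 4*x^2 dx = 4/3;  ∫_0^1 -4*x dx = -2.
Sum: 1 − 4/5 + 3/4 + 4/3 − 2 = 17/60.
So LHS = 17/60.
∫_0^1 v(x) φ(x) dx = ∫_0^1 (12*x^5 - 12*x^4 + 2*x^3 - 2*x^2) dx. Term by term:
  ∫_0^1 12*x^5 dx = 2;  ∫_0^1 -12*x^4 dx = -12/5;  ∫_0^1 2*x^3 dx = 1/2;
  ∫_0^1 -2*x^2 dx = -2/3.
Sum: 2 − 12/5 + 1/2 − 2/3 = -17/30.
So RHS = -∫_0^1 v(x) φ(x) dx = 17/30.
LHS − RHS = -17/60 ≠ 0, so the identity fails.
(For a valid weak derivative the identity must hold for EVERY test function, in particular this one. The failure shows v is NOT the weak derivative of u.)
Correct weak derivative would be u'(x) = -6*x**2 - 1.


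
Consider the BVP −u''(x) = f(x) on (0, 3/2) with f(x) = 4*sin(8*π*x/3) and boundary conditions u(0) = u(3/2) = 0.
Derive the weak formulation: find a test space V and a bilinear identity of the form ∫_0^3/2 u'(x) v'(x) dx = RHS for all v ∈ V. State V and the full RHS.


V = H^1_0(0, 3/2) (so v(0) = v(3/2) = 0); weak form: ∫_0^3/2 u'v' dx = ∫_0^3/2 (4*sin(8*π*x/3)) v dx for all v ∈ V.

Multiply both sides by a test function v and integrate from 0 to 3/2:
  ∫_0^3/2 −u''(x) v(x) dx = ∫_0^3/2 f(x) v(x) dx.
Integrate the LHS by parts once:
  ∫_0^3/2 −u'' v dx = −[u'(x) v(x)]_0^3/2 + ∫_0^3/2 u'(x) v'(x) dx.
Thus ∫_0^3/2 u'(x) v'(x) dx = ∫_0^3/2 f(x) v(x) dx + [u'(x) v(x)]_0^3/2.
Choose V so that boundary terms are either known or forced to vanish.
u is Dirichlet: u(0) = u(3/2) = 0. Let V = H^1_0(0, 3/2); then v(0) = v(3/2) = 0, and [u' v]_0^3/2 = 0.
Weak formulation: find u (satisfying any essential BC) such that ∫_0^3/2 u'(x) v'(x) dx = ∫_0^3/2 f v dx for all v ∈ V.
Substituting f(x) = 4*sin(8*π*x/3), the right-hand side is ∫_0^3/2 (4*sin(8*π*x/3)) v dx.


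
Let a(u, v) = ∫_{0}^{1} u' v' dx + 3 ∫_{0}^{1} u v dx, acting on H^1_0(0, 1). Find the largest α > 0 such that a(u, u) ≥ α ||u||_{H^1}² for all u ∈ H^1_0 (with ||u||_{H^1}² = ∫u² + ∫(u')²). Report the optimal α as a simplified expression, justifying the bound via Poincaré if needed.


α = 1

Coercivity of a(·,·) on H^1_0(0, 1) means a(u, u) ≥ α ||u||_{H^1}² for every u ∈ H^1_0.
The interval has length L = 1, and Poincaré/coercivity depend only on L. Here a(u, u) = ∫(u')² + (3)·∫u².
Here c = 3 ≥ 1, so a(u,u) = ∫(u')² + c∫u² ≥ ∫(u')² + ∫u² = ||u||_{H^1}², i.e. α = 1 works. No larger α is possible: a(u,u) ≥ α||u||_{H^1}² means (1−α)∫(u')² ≥ (α−c)∫u², and for the modes u_n = sin(nπ(x−x₀)/L) (x₀ the left endpoint) one has ∫u_n²/∫(u_n')² = (L/(nπ))² → 0, so a(u_n,u_n)/||u_n||_{H^1}² → 1. Hence the optimal constant is α = 1.
Therefore α = 1.


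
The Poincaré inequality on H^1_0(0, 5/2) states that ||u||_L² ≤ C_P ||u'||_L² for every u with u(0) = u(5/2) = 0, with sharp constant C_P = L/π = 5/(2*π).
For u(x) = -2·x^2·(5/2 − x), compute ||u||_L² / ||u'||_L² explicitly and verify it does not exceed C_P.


||u||_L² / ||u'||_L² = 5*sqrt(14)/28 < C_P = 5/(2*π).

u(x) = -2·x^2·(5/2 − x), so u'(x) = 2*x*(3*x - 5).
u(x) = -2·x^2·(5/2 − x) vanishes at x = 0 and x = 5/2, so u ∈ H^1_0(0, 5/2). Differentiate via the product rule and integrate the resulting polynomials term by term.
  ∫_0^5/2 u² dx = ∫_0^5/2 (4*x^6 - 20*x^5 + 25*x^4) dx. Term by term:
    ∫_0^5/2 4*x^6 dx = 78125/224;  ∫_0^5/2 -20*x^5 dx = -78125/96;  ∫_0^5/2 25*x^4 dx = 15625/32.
  Sum: 78125/224 − 78125/96 + 15625/32 = 15625/672.
  ∫_0^5/2 (u')² dx = ∫_0^5/2 (36*x^4 - 120*x^3 + 100*x^2) dx. Term by term:
    ∫_0^5/2 36*x^4 dx = 5625/8;  ∫_0^5/2 -120*x^3 dx = -9375/8;  ∫_0^5/2 100*x^2 dx = 3125/6.
  Sum: 5625/8 − 9375/8 + 3125/6 = 625/12.
∫_0^5/2 u² dx = 15625/672, so ||u||_L² = 125*sqrt(42)/168.
∫_0^5/2 (u')² dx = 625/12, so ||u'||_L² = 25*sqrt(3)/6.
Ratio ||u||_L² / ||u'||_L² = 5*sqrt(14)/28.
Sharp Poincaré constant on H^1_0(0, 5/2) is C_P = L/π = 5/(2*π), achieved by sin(2*π/5·x).
A polynomial bump cannot attain the sharp Poincaré constant (only the first sine eigenfunction does), so the ratio is strictly less than C_P, consistent with ||u||_L² ≤ C_P ||u'||_L².


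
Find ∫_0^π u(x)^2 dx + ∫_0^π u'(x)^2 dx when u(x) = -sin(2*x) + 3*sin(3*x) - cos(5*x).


||u||_{H^1(0,π)}^2 = -208/21 + 121*π/2

u'(x) = 5*sin(5*x) - 2*cos(2*x) + 9*cos(3*x).
Expand u² and (u')² and integrate term by term on (0, π), using: for integers n ≥ 1, ∫_0^π sin²(nx) dx = ∫_0^π cos²(nx) dx = π/2; for n ≠ n', ∫_0^π sin(nx)sin(n'x) dx = ∫_0^π cos(nx)cos(n'x) dx = 0; and by product-to-sum, ∫_0^π sin(nx)cos(n'x) dx = ½∫_0^π [sin((n+n')x) + sin((n−n')x)] dx, which is 0 when n+n' is even and 2n/(n²−n'²) when n+n' is odd (it need not vanish on (0, π)).
  u² squared terms: (-1)²·∫cos(5x)² dx = 1·π/2 = π/2;  (-1)²·∫sin(2x)² dx = 1·π/2 = π/2;  (3)²·∫sin(3x)² dx = 9·π/2 = 9*π/2.
  u² cross terms: 2·(-1)·(-1)·∫cos(5x)·sin(2x) dx = 2·(-4/21) = -8/21;  2·(-1)·(3)·∫cos(5x)·sin(3x) dx = -6·(0) = 0;  2·(-1)·(3)·∫sin(2x)·sin(3x) dx = -6·(0) = 0.
  So ∫_0^π u² dx = π/2 + π/2 + 9*π/2 − 8/21 + 0 + 0 = -8/21 + 11*π/2.
  (u')² squared terms: (-2)²·∫cos(2x)² dx = 4·π/2 = 2*π;  (5)²·∫sin(5x)² dx = 25·π/2 = 25*π/2;  (9)²·∫cos(3x)² dx = 81·π/2 = 81*π/2.
  (u')² cross terms: 2·(-2)·(5)·∫cos(2x)·sin(5x) dx = -20·(10/21) = -200/21;  2·(-2)·(9)·∫cos(2x)·cos(3x) dx = -36·(0) = 0;  2·(5)·(9)·∫sin(5x)·cos(3x) dx = 90·(0) = 0.
  So ∫_0^π (u')² dx = 2*π + 25*π/2 + 81*π/2 − 200/21 + 0 + 0 = -200/21 + 55*π.
||u||_{H^1}^2 = (-8/21 + 11*π/2) + (-200/21 + 55*π) = -208/21 + 121*π/2.


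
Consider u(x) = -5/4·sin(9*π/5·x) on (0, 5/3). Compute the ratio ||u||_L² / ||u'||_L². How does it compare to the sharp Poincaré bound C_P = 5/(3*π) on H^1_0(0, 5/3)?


||u||_L² / ||u'||_L² = 5/(9*π) < C_P = 5/(3*π).

u(x) = -5/4·sin(9*π/5·x), so u'(x) = -9*π*cos(9*π*x/5)/4.
Writing u(x) = A·sin(kπx/L) with A = -5/4 and k = 3, use ∫_0^L sin²(kπx/L) dx = L/2 and ∫_0^L cos²(kπx/L) dx = L/2.
u² = 25/16·sin²(9*π/5·x) and (u')² = 81*π^2/16·cos²(9*π/5·x), and each of sin², cos² integrates to L/2 = 5/6 over (0, 5/3).
∫_0^5/3 u² dx = 125/96, so ||u||_L² = 5*sqrt(30)/24.
∫_0^5/3 (u')² dx = 135*π^2/32, so ||u'||_L² = 3*sqrt(30)*π/8.
Ratio ||u||_L² / ||u'||_L² = 5/(9*π).
Sharp Poincaré constant on H^1_0(0, 5/3) is C_P = L/π = 5/(3*π), achieved by sin(3*π/5·x).
This is the k = 3 harmonic; the ratio L/(kπ) is strictly less than C_P = L/π, consistent with the sharp inequality ||u||_L² ≤ C_P ||u'||_L².


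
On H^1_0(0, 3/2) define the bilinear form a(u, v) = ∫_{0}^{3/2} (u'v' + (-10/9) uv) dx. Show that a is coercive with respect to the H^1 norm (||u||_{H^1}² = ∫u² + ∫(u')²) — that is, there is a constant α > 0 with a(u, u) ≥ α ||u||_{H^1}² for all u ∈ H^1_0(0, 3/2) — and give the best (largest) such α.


α = 2*(-5 + 2*π^2)/(9 + 4*π^2)

Coercivity of a(·,·) on H^1_0(0, 3/2) means a(u, u) ≥ α ||u||_{H^1}² for every u ∈ H^1_0.
The interval has length L = 3/2, and Poincaré/coercivity depend only on L. Here a(u, u) = ∫(u')² + (-10/9)·∫u².
Here c = -10/9 < 0 with |c| < (π/L)² = 4*π^2/9, so coercivity still holds. The condition a(u,u) ≥ α||u||_{H^1}² reads (1−α)∫(u')² ≥ (α−c)∫u². Any admissible α is ≤ 1 (rapidly oscillating u have ∫u²/∫(u')² → 0), and α = 1 would force 0 ≥ (1−c)∫u², impossible since c < 1; so 1−α > 0. By the sharp Poincaré inequality on H^1_0 of an interval of length L, ∫(u')² ≥ (π/L)²∫u² with equality for the first sine mode sin(π(x−x₀)/L) (x₀ the left endpoint), so the inequality holds for all u iff (1−α)(π/L)² ≥ α − c, i.e. α ≤ ((π/L)² + c)/((π/L)² + 1) = (1 + c(L/π)²)/(1 + (L/π)²). (Direct route, valid since c ≤ 0: Poincaré gives c∫u² ≥ c(L/π)²∫(u')², so a(u,u) ≥ (1 + c(L/π)²)∫(u')², while ||u||_{H^1}² ≤ (1 + (L/π)²)∫(u')²; dividing yields the same α.) With (π/L)² = 4*π^2/9 and c = -10/9, the largest admissible constant is α = ((π/L)² + c)/((π/L)² + 1).
Simplifying, α = 2*(-5 + 2*π^2)/(9 + 4*π^2).


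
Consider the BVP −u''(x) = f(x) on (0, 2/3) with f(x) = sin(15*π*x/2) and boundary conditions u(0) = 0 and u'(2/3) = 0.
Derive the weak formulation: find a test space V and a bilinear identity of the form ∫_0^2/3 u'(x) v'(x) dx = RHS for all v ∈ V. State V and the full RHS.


V = {v ∈ H^1(0, 2/3) : v(0) = 0} (test functions vanish at x = 0 where u is specified); weak form: ∫_0^2/3 u'v' dx = ∫_0^2/3 (sin(15*π*x/2)) v dx for all v ∈ V.

Multiply both sides by a test function v and integrate from 0 to 2/3:
  ∫_0^2/3 −u''(x) v(x) dx = ∫_0^2/3 f(x) v(x) dx.
Integrate the LHS by parts once:
  ∫_0^2/3 −u'' v dx = −[u'(x) v(x)]_0^2/3 + ∫_0^2/3 u'(x) v'(x) dx.
Thus ∫_0^2/3 u'(x) v'(x) dx = ∫_0^2/3 f(x) v(x) dx + [u'(x) v(x)]_0^2/3.
Choose V so that boundary terms are either known or forced to vanish.
Mixed BC: u(0) = 0 (Dirichlet) and u'(2/3) = 0 (Neumann). Define V = {v ∈ H^1(0, 2/3) : v(0) = 0}. Then [u' v]_0^2/3 = u'(2/3)·v(2/3) − u'(0)·0 = 0.
Weak formulation: find u (satisfying any essential BC) such that ∫_0^2/3 u'(x) v'(x) dx = ∫_0^2/3 f v dx for all v ∈ V (Dirichlet at 0 absorbed into V; the Neumann datum at x = 2/3 is zero, so no boundary term remains).
Substituting f(x) = sin(15*π*x/2), the right-hand side is ∫_0^2/3 (sin(15*π*x/2)) v dx.


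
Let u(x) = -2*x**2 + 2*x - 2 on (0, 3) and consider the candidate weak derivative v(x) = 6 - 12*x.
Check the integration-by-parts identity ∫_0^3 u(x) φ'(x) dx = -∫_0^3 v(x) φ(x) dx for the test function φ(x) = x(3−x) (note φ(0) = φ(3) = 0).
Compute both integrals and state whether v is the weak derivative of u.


LHS = 18, RHS = 54. No, v is not the weak derivative of u.

u(x) = -2*x**2 + 2*x - 2, classical derivative u'(x) = 2 - 4*x.
φ(x) = x(3−x), so φ'(x) = 3 - 2*x.
Note φ(0) = φ(3) = 0, so the boundary term u·φ vanishes.
LHS = ∫_0^3 u(x) φ'(x) dx = ∫_0^3 (4*x^3 - 10*x^2 + 10*x - 6) dx. Term by term:
  ∫_0^3 4*x^3 dx = 81;  ∫_0^3 -10*x^2 dx = -90;  ∫_0^3 10*x dx = 45;
  ∫_0^3 -6 dx = -18.
Sum: 81 − 90 + 45 − 18 = 18.
So LHS = 18.
∫_0^3 v(x) φ(x) dx = ∫_0^3 (12*x^3 - 42*x^2 + 18*x) dx. Term by term:
  ∫_0^3 12*x^3 dx = 243;  ∫_0^3 -42*x^2 dx = -378;  ∫_0^3 18*x dx = 81.
Sum: 243 − 378 + 81 = -54.
So RHS = -∫_0^3 v(x) φ(x) dx = 54.
LHS − RHS = -36 ≠ 0, so the identity fails.
(For a valid weak derivative the identity must hold for EVERY test function, in particular this one. The failure shows v is NOT the weak derivative of u.)
Correct weak derivative would be u'(x) = 2 - 4*x.


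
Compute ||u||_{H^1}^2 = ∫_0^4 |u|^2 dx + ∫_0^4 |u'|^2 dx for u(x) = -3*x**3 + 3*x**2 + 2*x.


||u||_{H^1}^2 = 1984592/105

The H^1 norm (squared) on an interval (0, L) is
  ||u||_{H^1}^2 = ∫_0^L u(x)^2 dx + ∫_0^L u'(x)^2 dx.
Compute u'(x) = -9*x**2 + 6*x + 2.
Then u(x)^2 = 9*x**6 - 18*x**5 - 3*x**4 + 12*x**3 + 4*x**2 and u'(x)^2 = 81*x**4 - 108*x**3 + 24*x + 4.
Integrate each monomial from 0 to 4 using ∫_0^4 c·x^n dx = c·4^(n+1)/(n+1):
  ∫_0^4 u(x)^2 dx = ∫_0^4 (9*x^6 - 18*x^5 - 3*x^4 + 12*x^3 + 4*x^2) dx. Term by term:
    ∫_0^4 9*x^6 dx = 147456/7;  ∫_0^4 -18*x^5 dx = -12288;  ∫_0^4 -3*x^4 dx = -3072/5;
    ∫_0^4 12*x^3 dx = 768;  ∫_0^4 4*x^2 dx = 256/3.
  Sum: 147456/7 − 12288 − 3072/5 + 768 + 256/3 = 946688/105.
  ∫_0^4 u'(x)^2 dx = ∫_0^4 (81*x^4 - 108*x^3 + 24*x + 4) dx. Term by term:
    ∫_0^4 81*x^4 dx = 82944/5;  ∫_0^4 -108*x^3 dx = -6912;  ∫_0^4 24*x dx = 192;
    ∫_0^4 4 dx = 16.
  Sum: 82944/5 − 6912 + 192 + 16 = 49424/5.
Adding: ||u||_{H^1}^2 = 946688/105 + 49424/5 = 1984592/105.


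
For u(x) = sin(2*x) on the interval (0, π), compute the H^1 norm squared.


||u||_{H^1(0,π)}^2 = 5*π/2

u'(x) = 2*cos(2*x).
Expand u² and (u')² and integrate term by term on (0, π), using: for integers n ≥ 1, ∫_0^π sin²(nx) dx = ∫_0^π cos²(nx) dx = π/2; for n ≠ n', ∫_0^π sin(nx)sin(n'x) dx = ∫_0^π cos(nx)cos(n'x) dx = 0; and by product-to-sum, ∫_0^π sin(nx)cos(n'x) dx = ½∫_0^π [sin((n+n')x) + sin((n−n')x)] dx, which is 0 when n+n' is even and 2n/(n²−n'²) when n+n' is odd (it need not vanish on (0, π)).
  u² squared terms: (1)²·∫sin(2x)² dx = 1·π/2 = π/2.
  So ∫_0^π u² dx = π/2.
  (u')² squared terms: (2)²·∫cos(2x)² dx = 4·π/2 = 2*π.
  So ∫_0^π (u')² dx = 2*π.
||u||_{H^1}^2 = (π/2) + (2*π) = 5*π/2.


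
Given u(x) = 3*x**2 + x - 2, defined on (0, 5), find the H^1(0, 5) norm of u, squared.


||u||_{H^1}^2 = 46375/6

The H^1 norm (squared) on an interval (0, L) is
  ||u||_{H^1}^2 = ∫_0^L u(x)^2 dx + ∫_0^L u'(x)^2 dx.
Compute u'(x) = 6*x + 1.
Then u(x)^2 = 9*x**4 + 6*x**3 - 11*x**2 - 4*x + 4 and u'(x)^2 = 36*x**2 + 12*x + 1.
Integrate each monomial from 0 to 5 using ∫_0^5 c·x^n dx = c·5^(n+1)/(n+1):
  ∫_0^5 u(x)^2 dx = ∫_0^5 (9*x^4 + 6*x^3 - 11*x^2 - 4*x + 4) dx. Term by term:
    ∫_0^5 9*x^4 dx = 5625;  ∫_0^5 6*x^3 dx = 1875/2;  ∫_0^5 -11*x^2 dx = -1375/3;
    ∫_0^5 -4*x dx = -50;  ∫_0^5 4 dx = 20.
  Sum: 5625 + 1875/2 − 1375/3 − 50 + 20 = 36445/6.
  ∫_0^5 u'(x)^2 dx = ∫_0^5 (36*x^2 + 12*x + 1) dx. Term by term:
    ∫_0^5 36*x^2 dx = 1500;  ∫_0^5 12*x dx = 150;  ∫_0^5 1 dx = 5.
  Sum: 1500 + 150 + 5 = 1655.
Adding: ||u||_{H^1}^2 = 36445/6 + 1655 = 46375/6.


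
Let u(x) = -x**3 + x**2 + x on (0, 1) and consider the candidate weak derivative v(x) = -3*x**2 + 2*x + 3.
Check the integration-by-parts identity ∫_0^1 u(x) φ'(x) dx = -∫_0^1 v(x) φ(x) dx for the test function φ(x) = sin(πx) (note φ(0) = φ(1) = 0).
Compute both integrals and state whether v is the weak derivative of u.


LHS = (-12 - π^2)/π^3, RHS = -5/π - 12/π^3. No, v is not the weak derivative of u.

u(x) = -x**3 + x**2 + x, classical derivative u'(x) = -3*x**2 + 2*x + 1.
φ(x) = sin(πx), so φ'(x) = π*cos(π*x).
Note φ(0) = φ(1) = 0, so the boundary term u·φ vanishes.
LHS = ∫_0^1 u(x) φ'(x) dx = ∫_0^1 (-π*x^3*cos(π*x) + π*x^2*cos(π*x) + π*x*cos(π*x)) dx. Term by term:
  ∫_0^1 π*x*cos(π*x) dx = -2/π;  ∫_0^1 π*x^2*cos(π*x) dx = -2/π;  ∫_0^1 -π*x^3*cos(π*x) dx = -12/π^3 + 3/π.
Sum: -2/π − 2/π + -12/π^3 + 3/π = (-12 - π^2)/π^3.
So LHS = (-12 - π^2)/π^3.
∫_0^1 v(x) φ(x) dx = ∫_0^1 (-3*x^2*sin(π*x) + 2*x*sin(π*x) + 3*sin(π*x)) dx. Term by term:
  ∫_0^1 3*sin(π*x) dx = 6/π;  ∫_0^1 -3*x^2*sin(π*x) dx = -3/π + 12/π^3;  ∫_0^1 2*x*sin(π*x) dx = 2/π.
Sum: 6/π + -3/π + 12/π^3 + 2/π = 12/π^3 + 5/π.
So RHS = -∫_0^1 v(x) φ(x) dx = -5/π - 12/π^3.
LHS − RHS = 4/π ≠ 0, so the identity fails.
(For a valid weak derivative the identity must hold for EVERY test function, in particular this one. The failure shows v is NOT the weak derivative of u.)
Correct weak derivative would be u'(x) = -3*x**2 + 2*x + 1.


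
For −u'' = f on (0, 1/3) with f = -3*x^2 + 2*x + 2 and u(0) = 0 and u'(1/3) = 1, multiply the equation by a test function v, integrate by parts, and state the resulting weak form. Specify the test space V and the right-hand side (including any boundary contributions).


V = {v ∈ H^1(0, 1/3) : v(0) = 0} (test functions vanish at x = 0 where u is specified); weak form: ∫_0^1/3 u'v' dx = ∫_0^1/3 (-3*x^2 + 2*x + 2) v dx + v(1/3) for all v ∈ V.

Multiply both sides by a test function v and integrate from 0 to 1/3:
  ∫_0^1/3 −u''(x) v(x) dx = ∫_0^1/3 f(x) v(x) dx.
Integrate the LHS by parts once:
  ∫_0^1/3 −u'' v dx = −[u'(x) v(x)]_0^1/3 + ∫_0^1/3 u'(x) v'(x) dx.
Thus ∫_0^1/3 u'(x) v'(x) dx = ∫_0^1/3 f(x) v(x) dx + [u'(x) v(x)]_0^1/3.
Choose V so that boundary terms are either known or forced to vanish.
Mixed BC: u(0) = 0 (Dirichlet) and u'(1/3) = 1 (Neumann). Define V = {v ∈ H^1(0, 1/3) : v(0) = 0}. Then [u' v]_0^1/3 = u'(1/3)·v(1/3) − u'(0)·0 = v(1/3).
Weak formulation: find u (satisfying any essential BC) such that ∫_0^1/3 u'(x) v'(x) dx = ∫_0^1/3 f v dx + v(1/3) for all v ∈ V (Dirichlet at 0 absorbed into V; Neumann datum at x = 1/3 contributes the boundary term).
Substituting f(x) = -3*x^2 + 2*x + 2, the right-hand side is ∫_0^1/3 (-3*x^2 + 2*x + 2) v dx + v(1/3).


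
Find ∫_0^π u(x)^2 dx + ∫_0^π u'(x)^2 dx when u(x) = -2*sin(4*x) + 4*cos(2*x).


||u||_{H^1(0,π)}^2 = 74*π

u'(x) = -8*sin(2*x) - 8*cos(4*x).
Expand u² and (u')² and integrate term by term on (0, π), using: for integers n ≥ 1, ∫_0^π sin²(nx) dx = ∫_0^π cos²(nx) dx = π/2; for n ≠ n', ∫_0^π sin(nx)sin(n'x) dx = ∫_0^π cos(nx)cos(n'x) dx = 0; and by product-to-sum, ∫_0^π sin(nx)cos(n'x) dx = ½∫_0^π [sin((n+n')x) + sin((n−n')x)] dx, which is 0 when n+n' is even and 2n/(n²−n'²) when n+n' is odd (it need not vanish on (0, π)).
  u² squared terms: (-2)²·∫sin(4x)² dx = 4·π/2 = 2*π;  (4)²·∫cos(2x)² dx = 16·π/2 = 8*π.
  u² cross terms: 2·(-2)·(4)·∫sin(4x)·cos(2x) dx = -16·(0) = 0.
  So ∫_0^π u² dx = 2*π + 8*π + 0 = 10*π.
  (u')² squared terms: (-8)²·∫cos(4x)² dx = 64·π/2 = 32*π;  (-8)²·∫sin(2x)² dx = 64·π/2 = 32*π.
  (u')² cross terms: 2·(-8)·(-8)·∫cos(4x)·sin(2x) dx = 128·(0) = 0.
  So ∫_0^π (u')² dx = 32*π + 32*π + 0 = 64*π.
||u||_{H^1}^2 = (10*π) + (64*π) = 74*π.


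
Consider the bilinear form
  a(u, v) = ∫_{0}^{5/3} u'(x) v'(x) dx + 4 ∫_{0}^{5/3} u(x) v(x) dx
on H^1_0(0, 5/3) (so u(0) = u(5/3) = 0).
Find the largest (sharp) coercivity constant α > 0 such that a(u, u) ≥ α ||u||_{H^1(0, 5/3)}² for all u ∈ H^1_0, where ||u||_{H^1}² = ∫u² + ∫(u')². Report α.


α = 1

Coercivity of a(·,·) on H^1_0(0, 5/3) means a(u, u) ≥ α ||u||_{H^1}² for every u ∈ H^1_0.
The interval has length L = 5/3, and Poincaré/coercivity depend only on L. Here a(u, u) = ∫(u')² + (4)·∫u².
Here c = 4 ≥ 1, so a(u,u) = ∫(u')² + c∫u² ≥ ∫(u')² + ∫u² = ||u||_{H^1}², i.e. α = 1 works. No larger α is possible: a(u,u) ≥ α||u||_{H^1}² means (1−α)∫(u')² ≥ (α−c)∫u², and for the modes u_n = sin(nπ(x−x₀)/L) (x₀ the left endpoint) one has ∫u_n²/∫(u_n')² = (L/(nπ))² → 0, so a(u_n,u_n)/||u_n||_{H^1}² → 1. Hence the optimal constant is α = 1.
Therefore α = 1.


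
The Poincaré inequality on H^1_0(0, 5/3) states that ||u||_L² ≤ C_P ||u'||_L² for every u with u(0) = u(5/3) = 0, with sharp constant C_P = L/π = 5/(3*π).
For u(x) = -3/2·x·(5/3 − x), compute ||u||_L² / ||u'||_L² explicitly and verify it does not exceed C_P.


||u||_L² / ||u'||_L² = sqrt(10)/6 < C_P = 5/(3*π).

u(x) = -3/2·x·(5/3 − x), so u'(x) = 3*x - 5/2.
u(x) = -3/2·x·(5/3 − x) vanishes at x = 0 and x = 5/3, so u ∈ H^1_0(0, 5/3). Differentiate via the product rule and integrate the resulting polynomials term by term.
  ∫_0^5/3 u² dx = ∫_0^5/3 (9*x^4/4 - 15*x^3/2 + 25*x^2/4) dx. Term by term:
    ∫_0^5/3 9*x^4/4 dx = 625/108;  ∫_0^5/3 -15*x^3/2 dx = -3125/216;  ∫_0^5/3 25*x^2/4 dx = 3125/324.
  Sum: 625/108 − 3125/216 + 3125/324 = 625/648.
  ∫_0^5/3 (u')² dx = ∫_0^5/3 (9*x^2 - 15*x + 25/4) dx. Term by term:
    ∫_0^5/3 9*x^2 dx = 125/9;  ∫_0^5/3 -15*x dx = -125/6;  ∫_0^5/3 25/4 dx = 125/12.
  Sum: 125/9 − 125/6 + 125/12 = 125/36.
∫_0^5/3 u² dx = 625/648, so ||u||_L² = 25*sqrt(2)/36.
∫_0^5/3 (u')² dx = 125/36, so ||u'||_L² = 5*sqrt(5)/6.
Ratio ||u||_L² / ||u'||_L² = sqrt(10)/6.
Sharp Poincaré constant on H^1_0(0, 5/3) is C_P = L/π = 5/(3*π), achieved by sin(3*π/5·x).
A polynomial bump cannot attain the sharp Poincaré constant (only the first sine eigenfunction does), so the ratio is strictly less than C_P, consistent with ||u||_L² ≤ C_P ||u'||_L².


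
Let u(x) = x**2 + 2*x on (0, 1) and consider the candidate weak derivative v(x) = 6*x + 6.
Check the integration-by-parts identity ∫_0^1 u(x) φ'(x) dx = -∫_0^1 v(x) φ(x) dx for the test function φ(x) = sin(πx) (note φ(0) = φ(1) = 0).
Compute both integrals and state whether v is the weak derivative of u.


LHS = -6/π, RHS = -18/π. No, v is not the weak derivative of u.

u(x) = x**2 + 2*x, classical derivative u'(x) = 2*x + 2.
φ(x) = sin(πx), so φ'(x) = π*cos(π*x).
Note φ(0) = φ(1) = 0, so the boundary term u·φ vanishes.
LHS = ∫_0^1 u(x) φ'(x) dx = ∫_0^1 (π*x^2*cos(π*x) + 2*π*x*cos(π*x)) dx. Term by term:
  ∫_0^1 π*x^2*cos(π*x) dx = -2/π;  ∫_0^1 2*π*x*cos(π*x) dx = -4/π.
Sum: -2/π − 4/π = -6/π.
So LHS = -6/π.
∫_0^1 v(x) φ(x) dx = ∫_0^1 (6*x*sin(π*x) + 6*sin(π*x)) dx. Term by term:
  ∫_0^1 6*sin(π*x) dx = 12/π;  ∫_0^1 6*x*sin(π*x) dx = 6/π.
Sum: 12/π + 6/π = 18/π.
So RHS = -∫_0^1 v(x) φ(x) dx = -18/π.
LHS − RHS = 12/π ≠ 0, so the identity fails.
(For a valid weak derivative the identity must hold for EVERY test function, in particular this one. The failure shows v is NOT the weak derivative of u.)
Correct weak derivative would be u'(x) = 2*x + 2.


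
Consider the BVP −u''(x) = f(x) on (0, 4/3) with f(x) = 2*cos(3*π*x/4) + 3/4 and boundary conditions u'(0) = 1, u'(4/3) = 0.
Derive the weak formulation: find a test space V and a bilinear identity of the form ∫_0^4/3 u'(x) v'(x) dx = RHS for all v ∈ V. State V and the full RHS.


V = H^1(0, 4/3) (v unrestricted at boundary; u is determined up to an additive constant); weak form: ∫_0^4/3 u'v' dx = ∫_0^4/3 (2*cos(3*π*x/4) + 3/4) v dx − v(0) for all v ∈ V.

Multiply both sides by a test function v and integrate from 0 to 4/3:
  ∫_0^4/3 −u''(x) v(x) dx = ∫_0^4/3 f(x) v(x) dx.
Integrate the LHS by parts once:
  ∫_0^4/3 −u'' v dx = −[u'(x) v(x)]_0^4/3 + ∫_0^4/3 u'(x) v'(x) dx.
Thus ∫_0^4/3 u'(x) v'(x) dx = ∫_0^4/3 f(x) v(x) dx + [u'(x) v(x)]_0^4/3.
Choose V so that boundary terms are either known or forced to vanish.
u has inhomogeneous Neumann u'(0) = 1, u'(4/3) = 0. [u' v]_0^4/3 = (0)·v(4/3) − (1)·v(0) = − v(0). Take V = H^1(0, 4/3); boundary term becomes part of RHS.
Weak formulation: find u (satisfying any essential BC) such that ∫_0^4/3 u'(x) v'(x) dx = ∫_0^4/3 f v dx − v(0) for all v ∈ V (Neumann data are natural BCs: they enter the RHS as boundary terms).
Substituting f(x) = 2*cos(3*π*x/4) + 3/4, the right-hand side is ∫_0^4/3 (2*cos(3*π*x/4) + 3/4) v dx − v(0).
Compatibility check (pure Neumann): taking v ≡ 1 ∈ V gives 0 = ∫_0^4/3 f dx + (0) − (1), i.e. ∫_0^4/3 f dx must equal u'(0) − u'(4/3) = 1. Indeed ∫_0^4/3 (2*cos(3*π*x/4) + 3/4) dx = 1, so the data are compatible. The solution is then unique only up to an additive constant (fix it e.g. by requiring ∫_0^4/3 u dx = 0).


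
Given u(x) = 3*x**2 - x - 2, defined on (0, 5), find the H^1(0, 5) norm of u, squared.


||u||_{H^1}^2 = 33925/6

The H^1 norm (squared) on an interval (0, L) is
  ||u||_{H^1}^2 = ∫_0^L u(x)^2 dx + ∫_0^L u'(x)^2 dx.
Compute u'(x) = 6*x - 1.
Then u(x)^2 = 9*x**4 - 6*x**3 - 11*x**2 + 4*x + 4 and u'(x)^2 = 36*x**2 - 12*x + 1.
Integrate each monomial from 0 to 5 using ∫_0^5 c·x^n dx = c·5^(n+1)/(n+1):
  ∫_0^5 u(x)^2 dx = ∫_0^5 (9*x^4 - 6*x^3 - 11*x^2 + 4*x + 4) dx. Term by term:
    ∫_0^5 9*x^4 dx = 5625;  ∫_0^5 -6*x^3 dx = -1875/2;  ∫_0^5 -11*x^2 dx = -1375/3;
    ∫_0^5 4*x dx = 50;  ∫_0^5 4 dx = 20.
  Sum: 5625 − 1875/2 − 1375/3 + 50 + 20 = 25795/6.
  ∫_0^5 u'(x)^2 dx = ∫_0^5 (36*x^2 - 12*x + 1) dx. Term by term:
    ∫_0^5 36*x^2 dx = 1500;  ∫_0^5 -12*x dx = -150;  ∫_0^5 1 dx = 5.
  Sum: 1500 − 150 + 5 = 1355.
Adding: ||u||_{H^1}^2 = 25795/6 + 1355 = 33925/6.


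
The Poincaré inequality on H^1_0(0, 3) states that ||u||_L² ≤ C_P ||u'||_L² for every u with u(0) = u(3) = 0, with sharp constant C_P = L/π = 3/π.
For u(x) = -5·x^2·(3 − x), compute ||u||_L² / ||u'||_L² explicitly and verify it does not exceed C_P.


||u||_L² / ||u'||_L² = 3*sqrt(14)/14 < C_P = 3/π.

u(x) = -5·x^2·(3 − x), so u'(x) = 15*x*(x - 2).
u(x) = -5·x^2·(3 − x) vanishes at x = 0 and x = 3, so u ∈ H^1_0(0, 3). Differentiate via the product rule and integrate the resulting polynomials term by term.
  ∫_0^3 u² dx = ∫_0^3 (25*x^6 - 150*x^5 + 225*x^4) dx. Term by term:
    ∫_0^3 25*x^6 dx = 54675/7;  ∫_0^3 -150*x^5 dx = -18225;  ∫_0^3 225*x^4 dx = 10935.
  Sum: 54675/7 − 18225 + 10935 = 3645/7.
  ∫_0^3 (u')² dx = ∫_0^3 (225*x^4 - 900*x^3 + 900*x^2) dx. Term by term:
    ∫_0^3 225*x^4 dx = 10935;  ∫_0^3 -900*x^3 dx = -18225;  ∫_0^3 900*x^2 dx = 8100.
  Sum: 10935 − 18225 + 8100 = 810.
∫_0^3 u² dx = 3645/7, so ||u||_L² = 27*sqrt(35)/7.
∫_0^3 (u')² dx = 810, so ||u'||_L² = 9*sqrt(10).
Ratio ||u||_L² / ||u'||_L² = 3*sqrt(14)/14.
Sharp Poincaré constant on H^1_0(0, 3) is C_P = L/π = 3/π, achieved by sin(π/3·x).
A polynomial bump cannot attain the sharp Poincaré constant (only the first sine eigenfunction does), so the ratio is strictly less than C_P, consistent with ||u||_L² ≤ C_P ||u'||_L².


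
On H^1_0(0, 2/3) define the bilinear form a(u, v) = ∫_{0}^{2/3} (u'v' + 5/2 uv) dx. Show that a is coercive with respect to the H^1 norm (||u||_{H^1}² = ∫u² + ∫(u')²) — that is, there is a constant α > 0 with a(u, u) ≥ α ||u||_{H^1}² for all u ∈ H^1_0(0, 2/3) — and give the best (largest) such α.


α = 1

Coercivity of a(·,·) on H^1_0(0, 2/3) means a(u, u) ≥ α ||u||_{H^1}² for every u ∈ H^1_0.
The interval has length L = 2/3, and Poincaré/coercivity depend only on L. Here a(u, u) = ∫(u')² + (5/2)·∫u².
Here c = 5/2 ≥ 1, so a(u,u) = ∫(u')² + c∫u² ≥ ∫(u')² + ∫u² = ||u||_{H^1}², i.e. α = 1 works. No larger α is possible: a(u,u) ≥ α||u||_{H^1}² means (1−α)∫(u')² ≥ (α−c)∫u², and for the modes u_n = sin(nπ(x−x₀)/L) (x₀ the left endpoint) one has ∫u_n²/∫(u_n')² = (L/(nπ))² → 0, so a(u_n,u_n)/||u_n||_{H^1}² → 1. Hence the optimal constant is α = 1.
Therefore α = 1.


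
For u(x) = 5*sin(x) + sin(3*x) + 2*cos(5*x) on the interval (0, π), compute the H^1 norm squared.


||u||_{H^1(0,π)}^2 = 82*π

u'(x) = -10*sin(5*x) + 5*cos(x) + 3*cos(3*x).
Expand u² and (u')² and integrate term by term on (0, π), using: for integers n ≥ 1, ∫_0^π sin²(nx) dx = ∫_0^π cos²(nx) dx = π/2; for n ≠ n', ∫_0^π sin(nx)sin(n'x) dx = ∫_0^π cos(nx)cos(n'x) dx = 0; and by product-to-sum, ∫_0^π sin(nx)cos(n'x) dx = ½∫_0^π [sin((n+n')x) + sin((n−n')x)] dx, which is 0 when n+n' is even and 2n/(n²−n'²) when n+n' is odd (it need not vanish on (0, π)).
  u² squared terms: (2)²·∫cos(5x)² dx = 4·π/2 = 2*π;  (5)²·∫sin(x)² dx = 25·π/2 = 25*π/2;  (1)²·∫sin(3x)² dx = 1·π/2 = π/2.
  u² cross terms: 2·(2)·(5)·∫cos(5x)·sin(x) dx = 20·(0) = 0;  2·(2)·(1)·∫cos(5x)·sin(3x) dx = 4·(0) = 0;  2·(5)·(1)·∫sin(x)·sin(3x) dx = 10·(0) = 0.
  So ∫_0^π u² dx = 2*π + 25*π/2 + π/2 + 0 + 0 + 0 = 15*π.
  (u')² squared terms: (-10)²·∫sin(5x)² dx = 100·π/2 = 50*π;  (3)²·∫cos(3x)² dx = 9·π/2 = 9*π/2;  (5)²·∫cos(x)² dx = 25·π/2 = 25*π/2.
  (u')² cross terms: 2·(-10)·(3)·∫sin(5x)·cos(3x) dx = -60·(0) = 0;  2·(-10)·(5)·∫sin(5x)·cos(x) dx = -100·(0) = 0;  2·(3)·(5)·∫cos(3x)·cos(x) dx = 30·(0) = 0.
  So ∫_0^π (u')² dx = 50*π + 9*π/2 + 25*π/2 + 0 + 0 + 0 = 67*π.
||u||_{H^1}^2 = (15*π) + (67*π) = 82*π.


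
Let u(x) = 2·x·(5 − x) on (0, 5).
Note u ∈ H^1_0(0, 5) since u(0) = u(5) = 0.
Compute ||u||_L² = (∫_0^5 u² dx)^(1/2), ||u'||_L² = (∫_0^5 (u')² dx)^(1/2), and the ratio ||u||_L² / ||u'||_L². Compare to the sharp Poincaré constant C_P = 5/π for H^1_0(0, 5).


||u||_L² / ||u'||_L² = sqrt(10)/2 < C_P = 5/π.

u(x) = 2·x·(5 − x), so u'(x) = 10 - 4*x.
u(x) = 2·x·(5 − x) vanishes at x = 0 and x = 5, so u ∈ H^1_0(0, 5). Differentiate via the product rule and integrate the resulting polynomials term by term.
  ∫_0^5 u² dx = ∫_0^5 (4*x^4 - 40*x^3 + 100*x^2) dx. Term by term:
    ∫_0^5 4*x^4 dx = 2500;  ∫_0^5 -40*x^3 dx = -6250;  ∫_0^5 100*x^2 dx = 12500/3.
  Sum: 2500 − 6250 + 12500/3 = 1250/3.
  ∫_0^5 (u')² dx = ∫_0^5 (16*x^2 - 80*x + 100) dx. Term by term:
    ∫_0^5 16*x^2 dx = 2000/3;  ∫_0^5 -80*x dx = -1000;  ∫_0^5 100 dx = 500.
  Sum: 2000/3 − 1000 + 500 = 500/3.
∫_0^5 u² dx = 1250/3, so ||u||_L² = 25*sqrt(6)/3.
∫_0^5 (u')² dx = 500/3, so ||u'||_L² = 10*sqrt(15)/3.
Ratio ||u||_L² / ||u'||_L² = sqrt(10)/2.
Sharp Poincaré constant on H^1_0(0, 5) is C_P = L/π = 5/π, achieved by sin(π/5·x).
A polynomial bump cannot attain the sharp Poincaré constant (only the first sine eigenfunction does), so the ratio is strictly less than C_P, consistent with ||u||_L² ≤ C_P ||u'||_L².


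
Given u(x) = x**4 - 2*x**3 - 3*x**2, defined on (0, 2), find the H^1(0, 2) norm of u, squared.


||u||_{H^1}^2 = 7456/45

The H^1 norm (squared) on an interval (0, L) is
  ||u||_{H^1}^2 = ∫_0^L u(x)^2 dx + ∫_0^L u'(x)^2 dx.
Compute u'(x) = 4*x**3 - 6*x**2 - 6*x.
Then u(x)^2 = x**8 - 4*x**7 - 2*x**6 + 12*x**5 + 9*x**4 and u'(x)^2 = 16*x**6 - 48*x**5 - 12*x**4 + 72*x**3 + 36*x**2.
Integrate each monomial from 0 to 2 using ∫_0^2 c·x^n dx = c·2^(n+1)/(n+1):
  ∫_0^2 u(x)^2 dx = ∫_0^2 (x^8 - 4*x^7 - 2*x^6 + 12*x^5 + 9*x^4) dx. Term by term:
    ∫_0^2 x^8 dx = 512/9;  ∫_0^2 -4*x^7 dx = -128;  ∫_0^2 -2*x^6 dx = -256/7;
    ∫_0^2 12*x^5 dx = 128;  ∫_0^2 9*x^4 dx = 288/5.
  Sum: 512/9 − 128 − 256/7 + 128 + 288/5 = 24544/315.
  ∫_0^2 u'(x)^2 dx = ∫_0^2 (16*x^6 - 48*x^5 - 12*x^4 + 72*x^3 + 36*x^2) dx. Term by term:
    ∫_0^2 16*x^6 dx = 2048/7;  ∫_0^2 -48*x^5 dx = -512;  ∫_0^2 -12*x^4 dx = -384/5;
    ∫_0^2 72*x^3 dx = 288;  ∫_0^2 36*x^2 dx = 96.
  Sum: 2048/7 − 512 − 384/5 + 288 + 96 = 3072/35.
Adding: ||u||_{H^1}^2 = 24544/315 + 3072/35 = 7456/45.


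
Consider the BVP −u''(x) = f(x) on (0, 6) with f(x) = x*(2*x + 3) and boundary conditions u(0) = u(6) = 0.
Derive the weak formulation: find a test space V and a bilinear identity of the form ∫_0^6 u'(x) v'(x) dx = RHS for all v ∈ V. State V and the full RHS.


V = H^1_0(0, 6) (so v(0) = v(6) = 0); weak form: ∫_0^6 u'v' dx = ∫_0^6 (x*(2*x + 3)) v dx for all v ∈ V.

Multiply both sides by a test function v and integrate from 0 to 6:
  ∫_0^6 −u''(x) v(x) dx = ∫_0^6 f(x) v(x) dx.
Integrate the LHS by parts once:
  ∫_0^6 −u'' v dx = −[u'(x) v(x)]_0^6 + ∫_0^6 u'(x) v'(x) dx.
Thus ∫_0^6 u'(x) v'(x) dx = ∫_0^6 f(x) v(x) dx + [u'(x) v(x)]_0^6.
Choose V so that boundary terms are either known or forced to vanish.
u is Dirichlet: u(0) = u(6) = 0. Let V = H^1_0(0, 6); then v(0) = v(6) = 0, and [u' v]_0^6 = 0.
Weak formulation: find u (satisfying any essential BC) such that ∫_0^6 u'(x) v'(x) dx = ∫_0^6 f v dx for all v ∈ V.
Substituting f(x) = x*(2*x + 3), the right-hand side is ∫_0^6 (x*(2*x + 3)) v dx.


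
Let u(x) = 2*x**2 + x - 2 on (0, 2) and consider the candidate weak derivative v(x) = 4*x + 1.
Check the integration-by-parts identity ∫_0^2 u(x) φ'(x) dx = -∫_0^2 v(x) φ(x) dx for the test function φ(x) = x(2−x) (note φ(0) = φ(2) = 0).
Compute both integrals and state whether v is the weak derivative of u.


LHS = -20/3, RHS = -20/3. Yes, v = u' weakly.

u(x) = 2*x**2 + x - 2, classical derivative u'(x) = 4*x + 1.
φ(x) = x(2−x), so φ'(x) = 2 - 2*x.
Note φ(0) = φ(2) = 0, so the boundary term u·φ vanishes.
LHS = ∫_0^2 u(x) φ'(x) dx = ∫_0^2 (-4*x^3 + 2*x^2 + 6*x - 4) dx. Term by term:
  ∫_0^2 -4*x^3 dx = -16;  ∫_0^2 2*x^2 dx = 16/3;  ∫_0^2 6*x dx = 12;
  ∫_0^2 -4 dx = -8.
Sum: -16 + 16/3 + 12 − 8 = -20/3.
So LHS = -20/3.
∫_0^2 v(x) φ(x) dx = ∫_0^2 (-4*x^3 + 7*x^2 + 2*x) dx. Term by term:
  ∫_0^2 -4*x^3 dx = -16;  ∫_0^2 7*x^2 dx = 56/3;  ∫_0^2 2*x dx = 4.
Sum: -16 + 56/3 + 4 = 20/3.
So RHS = -∫_0^2 v(x) φ(x) dx = -20/3.
LHS = RHS, so the identity holds for this test φ.
Moreover u is smooth here and v(x) = u'(x) = 4*x + 1 pointwise, so the identity holds for every test function. Hence v is the weak derivative of u.


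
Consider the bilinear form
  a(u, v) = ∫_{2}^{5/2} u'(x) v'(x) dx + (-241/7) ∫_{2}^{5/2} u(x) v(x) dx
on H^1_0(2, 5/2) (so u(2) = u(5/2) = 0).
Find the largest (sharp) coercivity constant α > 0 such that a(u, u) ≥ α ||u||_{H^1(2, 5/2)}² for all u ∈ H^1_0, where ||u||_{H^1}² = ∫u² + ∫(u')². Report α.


α = (-241 + 28*π^2)/(7*(1 + 4*π^2))

Coercivity of a(·,·) on H^1_0(2, 5/2) means a(u, u) ≥ α ||u||_{H^1}² for every u ∈ H^1_0.
The interval has length L = 1/2, and Poincaré/coercivity depend only on L. Here a(u, u) = ∫(u')² + (-241/7)·∫u².
Here c = -241/7 < 0 with |c| < (π/L)² = 4*π^2, so coercivity still holds. The condition a(u,u) ≥ α||u||_{H^1}² reads (1−α)∫(u')² ≥ (α−c)∫u². Any admissible α is ≤ 1 (rapidly oscillating u have ∫u²/∫(u')² → 0), and α = 1 would force 0 ≥ (1−c)∫u², impossible since c < 1; so 1−α > 0. By the sharp Poincaré inequality on H^1_0 of an interval of length L, ∫(u')² ≥ (π/L)²∫u² with equality for the first sine mode sin(π(x−x₀)/L) (x₀ the left endpoint), so the inequality holds for all u iff (1−α)(π/L)² ≥ α − c, i.e. α ≤ ((π/L)² + c)/((π/L)² + 1) = (1 + c(L/π)²)/(1 + (L/π)²). (Direct route, valid since c ≤ 0: Poincaré gives c∫u² ≥ c(L/π)²∫(u')², so a(u,u) ≥ (1 + c(L/π)²)∫(u')², while ||u||_{H^1}² ≤ (1 + (L/π)²)∫(u')²; dividing yields the same α.) With (π/L)² = 4*π^2 and c = -241/7, the largest admissible constant is α = ((π/L)² + c)/((π/L)² + 1).
Simplifying, α = (-241 + 28*π^2)/(7*(1 + 4*π^2)).


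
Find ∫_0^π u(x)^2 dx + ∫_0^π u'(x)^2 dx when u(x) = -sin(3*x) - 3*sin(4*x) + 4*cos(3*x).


||u||_{H^1(0,π)}^2 = -1920/7 + 323*π/2

u'(x) = -12*sin(3*x) - 3*cos(3*x) - 12*cos(4*x).
Expand u² and (u')² and integrate term by term on (0, π), using: for integers n ≥ 1, ∫_0^π sin²(nx) dx = ∫_0^π cos²(nx) dx = π/2; for n ≠ n', ∫_0^π sin(nx)sin(n'x) dx = ∫_0^π cos(nx)cos(n'x) dx = 0; and by product-to-sum, ∫_0^π sin(nx)cos(n'x) dx = ½∫_0^π [sin((n+n')x) + sin((n−n')x)] dx, which is 0 when n+n' is even and 2n/(n²−n'²) when n+n' is odd (it need not vanish on (0, π)).
  u² squared terms: (-1)²·∫sin(3x)² dx = 1·π/2 = π/2;  (-3)²·∫sin(4x)² dx = 9·π/2 = 9*π/2;  (4)²·∫cos(3x)² dx = 16·π/2 = 8*π.
  u² cross terms: 2·(-1)·(-3)·∫sin(3x)·sin(4x) dx = 6·(0) = 0;  2·(-1)·(4)·∫sin(3x)·cos(3x) dx = -8·(0) = 0;  2·(-3)·(4)·∫sin(4x)·cos(3x) dx = -24·(8/7) = -192/7.
  So ∫_0^π u² dx = π/2 + 9*π/2 + 8*π + 0 + 0 − 192/7 = -192/7 + 13*π.
  (u')² squared terms: (-12)²·∫cos(4x)² dx = 144·π/2 = 72*π;  (-12)²·∫sin(3x)² dx = 144·π/2 = 72*π;  (-3)²·∫cos(3x)² dx = 9·π/2 = 9*π/2.
  (u')² cross terms: 2·(-12)·(-12)·∫cos(4x)·sin(3x) dx = 288·(-6/7) = -1728/7;  2·(-12)·(-3)·∫cos(4x)·cos(3x) dx = 72·(0) = 0;  2·(-12)·(-3)·∫sin(3x)·cos(3x) dx = 72·(0) = 0.
  So ∫_0^π (u')² dx = 72*π + 72*π + 9*π/2 − 1728/7 + 0 + 0 = -1728/7 + 297*π/2.
||u||_{H^1}^2 = (-192/7 + 13*π) + (-1728/7 + 297*π/2) = -1920/7 + 323*π/2.
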